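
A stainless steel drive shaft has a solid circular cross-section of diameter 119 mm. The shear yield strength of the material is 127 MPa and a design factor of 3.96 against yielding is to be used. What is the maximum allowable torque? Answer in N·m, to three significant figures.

T_allow = 10600 N·m

τ_allow = 127/3.96 = 32.07 MPa.
For a solid shaft T_allow = τ_allow·πd³/16; πd³/16 = π×119³/16 = 330900 mm³.
T_allow = 32.07×330900 = 1.061×10^7 N·mm = 10610 N·m.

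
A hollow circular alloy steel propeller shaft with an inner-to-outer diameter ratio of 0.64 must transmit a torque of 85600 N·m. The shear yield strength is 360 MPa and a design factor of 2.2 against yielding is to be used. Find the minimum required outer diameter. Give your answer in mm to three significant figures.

τ_allow = 360/2.2 = 163.6 MPa.
For a hollow shaft τ = 16T/[πd_o³(1−k⁴)] with k = 0.64, so 1−k⁴ = 0.8322.
d_o³ = 16T/[π τ_allow (1−k⁴)] = 16×8.5600×10^7/(π×163.6×0.8322) = 3.201×10^6 mm³.
d_o = 147.4 mm.

d_o = 147 mm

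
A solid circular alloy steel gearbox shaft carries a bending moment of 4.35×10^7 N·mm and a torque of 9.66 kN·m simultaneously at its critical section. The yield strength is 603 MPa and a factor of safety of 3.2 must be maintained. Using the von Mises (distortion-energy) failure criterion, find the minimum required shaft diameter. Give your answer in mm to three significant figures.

σ_allow = σ_y/n = 603/3.2 = 188.4 MPa.
For a solid shaft σ_b = 32M/(πd³) and τ = 16T/(πd³), so the von Mises stress is σ' = (16/πd³)·√(4M²+3T²).
√(4M²+3T²) = √(4×(4.350×10^7)² + 3×(9.660×10^6)²) = 8.859×10^7 N·mm.
d³ = 16×8.859×10^7/(π×188.4) = 2.394×10^6 mm³.
d = 133.8 mm.

d = 134 mm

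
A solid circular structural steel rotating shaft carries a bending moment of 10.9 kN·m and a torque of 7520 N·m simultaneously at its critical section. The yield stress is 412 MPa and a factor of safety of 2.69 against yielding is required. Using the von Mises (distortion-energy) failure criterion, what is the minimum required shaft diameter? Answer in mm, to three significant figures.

σ_allow = σ_y/n = 412/2.69 = 153.2 MPa.
For a solid shaft σ_b = 32M/(πd³) and τ = 16T/(πd³), so the von Mises stress is σ' = (16/πd³)·√(4M²+3T²).
√(4M²+3T²) = √(4×(1.090×10^7)² + 3×(7.520×10^6)²) = 2.539×10^7 N·mm.
d³ = 16×2.539×10^7/(π×153.2) = 844400 mm³.
d = 94.52 mm.

d = 94.5 mm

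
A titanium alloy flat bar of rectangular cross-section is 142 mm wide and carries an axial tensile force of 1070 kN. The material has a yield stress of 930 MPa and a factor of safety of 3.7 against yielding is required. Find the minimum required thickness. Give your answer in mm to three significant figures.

t = 30.0 mm

σ_allow = 930/3.7 = 251.4 MPa.
Required area A = F/σ_allow = 1070000/251.4 = 4257 mm².
t = A/w = 4257/142 = 29.98 mm.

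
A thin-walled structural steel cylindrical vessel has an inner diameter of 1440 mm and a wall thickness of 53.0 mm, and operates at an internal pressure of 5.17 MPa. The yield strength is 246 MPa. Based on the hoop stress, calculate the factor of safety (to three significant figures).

n = 3.50

σ_h = pD/(2t) = 5.17×1440/(2×53.0) = 70.23 MPa.
n = 246/70.23 = 3.503.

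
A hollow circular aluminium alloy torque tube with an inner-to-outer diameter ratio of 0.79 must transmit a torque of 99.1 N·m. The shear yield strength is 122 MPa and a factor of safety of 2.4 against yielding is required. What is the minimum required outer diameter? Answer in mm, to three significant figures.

τ_allow = 122/2.4 = 50.83 MPa.
For a hollow shaft τ = 16T/[πd_o³(1−k⁴)] with k = 0.79, so 1−k⁴ = 0.6105.
d_o³ = 16T/[π τ_allow (1−k⁴)] = 16×99100/(π×50.83×0.6105) = 16260 mm³.
d_o = 25.34 mm.

d_o = 25.3 mm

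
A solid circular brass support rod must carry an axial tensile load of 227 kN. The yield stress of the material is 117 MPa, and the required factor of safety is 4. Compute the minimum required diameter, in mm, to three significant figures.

d = 99.4 mm

Allowable stress σ_allow = 117/4 = 29.25 MPa.
Required area A = F/σ_allow = 227000/29.25 = 7761 mm².
A = πd²/4 → d = √(4A/π) = 99.40 mm.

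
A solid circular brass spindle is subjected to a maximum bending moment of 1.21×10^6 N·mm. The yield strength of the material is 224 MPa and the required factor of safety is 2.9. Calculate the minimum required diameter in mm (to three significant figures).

σ_allow = 224/2.9 = 77.24 MPa.
For a solid circular section σ = 32M/(πd³), so d³ = 32M/(π σ_allow) = 32×1210000/(π×77.24) = 159600 mm³.
d = 54.24 mm.

d = 54.2 mm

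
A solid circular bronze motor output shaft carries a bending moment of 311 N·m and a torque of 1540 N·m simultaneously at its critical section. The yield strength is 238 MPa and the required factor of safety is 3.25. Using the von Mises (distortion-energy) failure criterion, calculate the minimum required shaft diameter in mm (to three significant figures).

σ_allow = σ_y/n = 238/3.25 = 73.23 MPa.
For a solid shaft σ_b = 32M/(πd³) and τ = 16T/(πd³), so the von Mises stress is σ' = (16/πd³)·√(4M²+3T²).
√(4M²+3T²) = √(4×(311000)² + 3×(1.540×10^6)²) = 2.739×10^6 N·mm.
d³ = 16×2.739×10^6/(π×73.23) = 190500 mm³.
d = 57.54 mm.

d = 57.5 mm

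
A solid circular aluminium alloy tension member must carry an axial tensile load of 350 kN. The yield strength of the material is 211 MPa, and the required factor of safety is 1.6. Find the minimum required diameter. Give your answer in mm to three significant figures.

d = 58.1 mm

Allowable stress σ_allow = 211/1.6 = 131.9 MPa.
Required area A = F/σ_allow = 350000/131.9 = 2654 mm².
A = πd²/4 → d = √(4A/π) = 58.13 mm.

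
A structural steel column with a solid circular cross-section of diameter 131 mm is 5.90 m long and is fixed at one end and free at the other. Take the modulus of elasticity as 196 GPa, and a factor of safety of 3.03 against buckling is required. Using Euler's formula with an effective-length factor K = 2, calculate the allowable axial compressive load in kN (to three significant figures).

P_allow = 66.3 kN

I = πd⁴/64 = π×131⁴/64 = 1.446×10^7 mm⁴.
Effective length L_e = KL = 2×5.90 m = 11800 mm.
Euler critical load P_cr = π²EI/L_e² = π²×196000×1.446×10^7/11800² = 200800 N.
P_allow = P_cr/n = 200800/3.03 = 66280 N.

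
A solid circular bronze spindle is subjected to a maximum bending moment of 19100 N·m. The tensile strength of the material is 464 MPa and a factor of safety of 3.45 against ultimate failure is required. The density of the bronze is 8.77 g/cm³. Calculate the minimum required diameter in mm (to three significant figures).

d = 113 mm

σ_allow = 464/3.45 = 134.5 MPa.
For a solid circular section σ = 32M/(πd³), so d³ = 32M/(π σ_allow) = 32×1.9100×10^7/(π×134.5) = 1.447×10^6 mm³.
d = 113.1 mm.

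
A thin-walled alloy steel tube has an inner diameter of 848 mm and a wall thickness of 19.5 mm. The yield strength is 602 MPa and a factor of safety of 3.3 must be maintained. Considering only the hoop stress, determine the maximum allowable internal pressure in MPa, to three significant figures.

p_allow = 8.39 MPa

σ_allow = 602/3.3 = 182.4 MPa.
σ_h = pD/(2t) → p_allow = 2σ_allow t/D = 2×182.4×19.5/848 = 8.390 MPa.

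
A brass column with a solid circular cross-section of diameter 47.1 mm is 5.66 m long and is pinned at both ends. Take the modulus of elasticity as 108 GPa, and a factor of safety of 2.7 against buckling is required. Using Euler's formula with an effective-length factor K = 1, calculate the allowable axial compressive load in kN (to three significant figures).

P_allow = 2.98 kN

I = πd⁴/64 = π×47.1⁴/64 = 241600 mm⁴.
Effective length L_e = KL = 1×5.66 m = 5660 mm.
Euler critical load P_cr = π²EI/L_e² = π²×108000×241600/5660² = 8038 N.
P_allow = P_cr/n = 8038/2.7 = 2977 N.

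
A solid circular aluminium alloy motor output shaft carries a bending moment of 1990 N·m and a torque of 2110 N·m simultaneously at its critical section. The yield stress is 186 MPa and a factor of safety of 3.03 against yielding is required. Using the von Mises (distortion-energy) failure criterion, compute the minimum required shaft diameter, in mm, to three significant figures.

d = 76.5 mm

σ_allow = σ_y/n = 186/3.03 = 61.39 MPa.
For a solid shaft σ_b = 32M/(πd³) and τ = 16T/(πd³), so the von Mises stress is σ' = (16/πd³)·√(4M²+3T²).
√(4M²+3T²) = √(4×(1.990×10^6)² + 3×(2.110×10^6)²) = 5.403×10^6 N·mm.
d³ = 16×5.403×10^6/(π×61.39) = 448300 mm³.
d = 76.53 mm.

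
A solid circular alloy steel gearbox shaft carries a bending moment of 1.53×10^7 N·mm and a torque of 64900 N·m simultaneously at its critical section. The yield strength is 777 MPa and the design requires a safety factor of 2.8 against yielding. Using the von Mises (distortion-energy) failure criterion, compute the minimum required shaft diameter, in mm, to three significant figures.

σ_allow = σ_y/n = 777/2.8 = 277.5 MPa.
For a solid shaft σ_b = 32M/(πd³) and τ = 16T/(πd³), so the von Mises stress is σ' = (16/πd³)·√(4M²+3T²).
√(4M²+3T²) = √(4×(1.530×10^7)² + 3×(6.490×10^7)²) = 1.165×10^8 N·mm.
d³ = 16×1.165×10^8/(π×277.5) = 2.138×10^6 mm³.
d = 128.8 mm.

d = 129 mm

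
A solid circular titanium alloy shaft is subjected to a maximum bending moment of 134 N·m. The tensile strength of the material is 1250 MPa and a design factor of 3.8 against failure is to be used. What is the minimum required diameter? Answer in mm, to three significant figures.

d = 16.1 mm

σ_allow = 1250/3.8 = 328.9 MPa.
For a solid circular section σ = 32M/(πd³), so d³ = 32M/(π σ_allow) = 32×134000/(π×328.9) = 4149 mm³.
d = 16.07 mm.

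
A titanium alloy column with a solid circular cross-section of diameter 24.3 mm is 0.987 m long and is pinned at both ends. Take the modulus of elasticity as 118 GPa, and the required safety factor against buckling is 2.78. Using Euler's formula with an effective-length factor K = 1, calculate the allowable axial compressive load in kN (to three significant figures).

I = πd⁴/64 = π×24.3⁴/64 = 17120 mm⁴.
Effective length L_e = KL = 1×0.987 m = 987.0 mm.
Euler critical load P_cr = π²EI/L_e² = π²×118000×17120/987.0² = 20460 N.
P_allow = P_cr/n = 20460/2.78 = 7360 N.

P_allow = 7.36 kN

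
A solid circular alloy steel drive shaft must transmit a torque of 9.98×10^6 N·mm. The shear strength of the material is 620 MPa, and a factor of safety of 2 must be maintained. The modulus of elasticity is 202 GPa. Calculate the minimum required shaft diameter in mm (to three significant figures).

Allowable shear stress τ_allow = 620/2 = 310.0 MPa.
For a solid shaft τ = 16T/(πd³), so d³ = 16T/(π τ_allow) = 16×9980000/(π×310.0) = 164000 mm³.
d = (164000)^(1/3) = 54.73 mm.

d = 54.7 mm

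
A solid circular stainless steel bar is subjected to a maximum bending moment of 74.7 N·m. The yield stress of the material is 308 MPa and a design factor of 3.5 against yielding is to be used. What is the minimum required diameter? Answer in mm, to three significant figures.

σ_allow = 308/3.5 = 88.00 MPa.
For a solid circular section σ = 32M/(πd³), so d³ = 32M/(π σ_allow) = 32×74700/(π×88.00) = 8646 mm³.
d = 20.52 mm.

d = 20.5 mm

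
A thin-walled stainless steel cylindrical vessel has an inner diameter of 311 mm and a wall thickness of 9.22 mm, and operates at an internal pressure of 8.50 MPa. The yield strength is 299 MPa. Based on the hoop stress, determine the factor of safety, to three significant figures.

n = 2.09

σ_h = pD/(2t) = 8.50×311/(2×9.22) = 143.4 MPa.
n = 299/143.4 = 2.086.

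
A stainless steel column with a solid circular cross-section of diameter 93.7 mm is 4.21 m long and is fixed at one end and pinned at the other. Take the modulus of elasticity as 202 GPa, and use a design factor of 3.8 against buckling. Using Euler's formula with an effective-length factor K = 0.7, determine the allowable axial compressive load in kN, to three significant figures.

I = πd⁴/64 = π×93.7⁴/64 = 3.784×10^6 mm⁴.
Effective length L_e = KL = 0.7×4.21 m = 2947 mm.
Euler critical load P_cr = π²EI/L_e² = π²×202000×3.784×10^6/2947² = 868600 N.
P_allow = P_cr/n = 868600/3.8 = 228600 N.

P_allow = 229 kN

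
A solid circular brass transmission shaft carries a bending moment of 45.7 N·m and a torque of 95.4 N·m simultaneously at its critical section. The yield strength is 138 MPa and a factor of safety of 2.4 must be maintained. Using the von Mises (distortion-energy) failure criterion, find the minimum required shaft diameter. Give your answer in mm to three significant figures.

d = 25.6 mm

σ_allow = σ_y/n = 138/2.4 = 57.50 MPa.
For a solid shaft σ_b = 32M/(πd³) and τ = 16T/(πd³), so the von Mises stress is σ' = (16/πd³)·√(4M²+3T²).
√(4M²+3T²) = √(4×(45700)² + 3×(95400)²) = 188800 N·mm.
d³ = 16×188800/(π×57.50) = 16730 mm³.
d = 25.57 mm.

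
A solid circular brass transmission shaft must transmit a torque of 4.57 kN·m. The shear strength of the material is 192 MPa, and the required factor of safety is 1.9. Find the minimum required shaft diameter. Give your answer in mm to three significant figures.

Allowable shear stress τ_allow = 192/1.9 = 101.1 MPa.
For a solid shaft τ = 16T/(πd³), so d³ = 16T/(π τ_allow) = 16×4570000/(π×101.1) = 230300 mm³.
d = (230300)^(1/3) = 61.30 mm.

d = 61.3 mm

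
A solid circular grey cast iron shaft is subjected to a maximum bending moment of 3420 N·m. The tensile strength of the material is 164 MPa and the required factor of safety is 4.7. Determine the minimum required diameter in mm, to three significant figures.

σ_allow = 164/4.7 = 34.89 MPa.
For a solid circular section σ = 32M/(πd³), so d³ = 32M/(π σ_allow) = 32×3420000/(π×34.89) = 998300 mm³.
d = 99.94 mm.

d = 99.9 mm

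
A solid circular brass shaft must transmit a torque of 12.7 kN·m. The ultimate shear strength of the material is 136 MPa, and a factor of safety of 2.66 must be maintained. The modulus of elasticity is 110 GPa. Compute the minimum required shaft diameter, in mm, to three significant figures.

Allowable shear stress τ_allow = 136/2.66 = 51.13 MPa.
For a solid shaft τ = 16T/(πd³), so d³ = 16T/(π τ_allow) = 16×1.2700×10^7/(π×51.13) = 1.265×10^6 mm³.
d = (1.265×10^6)^(1/3) = 108.2 mm.

d = 108 mm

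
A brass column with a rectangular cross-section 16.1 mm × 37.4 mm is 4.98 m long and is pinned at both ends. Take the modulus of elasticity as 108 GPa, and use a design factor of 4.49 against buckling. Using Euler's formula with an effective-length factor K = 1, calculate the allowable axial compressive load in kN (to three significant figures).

Buckling occurs about the weak axis: I_min = h·b³/12 = 37.4×16.1³/12 = 13010 mm⁴ (b = 16.1 mm is the smaller dimension).
Effective length L_e = KL = 1×4.98 m = 4980 mm.
Euler critical load P_cr = π²EI/L_e² = π²×108000×13010/4980² = 559.0 N.
P_allow = P_cr/n = 559.0/4.49 = 124.5 N.

P_allow = 0.125 kN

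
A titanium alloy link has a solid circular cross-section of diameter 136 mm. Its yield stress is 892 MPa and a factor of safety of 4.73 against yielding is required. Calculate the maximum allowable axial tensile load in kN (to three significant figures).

σ_allow = 892/4.73 = 188.6 MPa.
A = πd²/4 = π×136²/4 = 14530 mm².
F_allow = σ_allow × A = 188.6×14530 = 2.740×10^6 N.

F_allow = 2740 kN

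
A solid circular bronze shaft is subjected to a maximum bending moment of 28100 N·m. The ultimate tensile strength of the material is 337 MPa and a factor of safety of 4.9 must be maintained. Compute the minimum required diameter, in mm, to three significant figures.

σ_allow = 337/4.9 = 68.78 MPa.
For a solid circular section σ = 32M/(πd³), so d³ = 32M/(π σ_allow) = 32×2.8100×10^7/(π×68.78) = 4.162×10^6 mm³.
d = 160.9 mm.

d = 161 mm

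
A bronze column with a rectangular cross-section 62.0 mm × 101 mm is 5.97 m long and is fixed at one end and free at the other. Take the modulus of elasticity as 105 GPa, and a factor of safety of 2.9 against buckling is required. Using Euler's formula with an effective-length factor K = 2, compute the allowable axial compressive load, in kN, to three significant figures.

P_allow = 5.03 kN

Buckling occurs about the weak axis: I_min = h·b³/12 = 101×62.0³/12 = 2.006×10^6 mm⁴ (b = 62.0 mm is the smaller dimension).
Effective length L_e = KL = 2×5.97 m = 11940 mm.
Euler critical load P_cr = π²EI/L_e² = π²×105000×2.006×10^6/11940² = 14580 N.
P_allow = P_cr/n = 14580/2.9 = 5028 N.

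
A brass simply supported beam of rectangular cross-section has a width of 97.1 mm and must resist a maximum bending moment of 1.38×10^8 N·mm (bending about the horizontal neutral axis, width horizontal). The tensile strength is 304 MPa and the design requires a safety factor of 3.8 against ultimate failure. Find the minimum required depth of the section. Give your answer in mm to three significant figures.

σ_allow = 304/3.8 = 80.00 MPa.
For a rectangular section σ = 6M/(bh²), so h² = 6M/(b σ_allow) = 6×1.3800×10^8/(97.1×80.00) = 106600 mm².
h = 326.5 mm.

h = 326 mm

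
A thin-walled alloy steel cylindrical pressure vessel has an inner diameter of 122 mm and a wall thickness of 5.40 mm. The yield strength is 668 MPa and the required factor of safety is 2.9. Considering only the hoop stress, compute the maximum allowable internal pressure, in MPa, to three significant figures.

σ_allow = 668/2.9 = 230.3 MPa.
σ_h = pD/(2t) → p_allow = 2σ_allow t/D = 2×230.3×5.40/122 = 20.39 MPa.

p_allow = 20.4 MPa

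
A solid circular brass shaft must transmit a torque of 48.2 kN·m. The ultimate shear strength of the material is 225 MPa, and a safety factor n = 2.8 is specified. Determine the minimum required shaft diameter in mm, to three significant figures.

d = 145 mm

Allowable shear stress τ_allow = 225/2.8 = 80.36 MPa.
For a solid shaft τ = 16T/(πd³), so d³ = 16T/(π τ_allow) = 16×4.8200×10^7/(π×80.36) = 3.055×10^6 mm³.
d = (3.055×10^6)^(1/3) = 145.1 mm.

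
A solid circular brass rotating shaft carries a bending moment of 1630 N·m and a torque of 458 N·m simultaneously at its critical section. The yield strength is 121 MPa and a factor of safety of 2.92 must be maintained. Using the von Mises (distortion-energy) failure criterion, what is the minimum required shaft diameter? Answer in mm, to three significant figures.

d = 74.4 mm

σ_allow = σ_y/n = 121/2.92 = 41.44 MPa.
For a solid shaft σ_b = 32M/(πd³) and τ = 16T/(πd³), so the von Mises stress is σ' = (16/πd³)·√(4M²+3T²).
√(4M²+3T²) = √(4×(1.630×10^6)² + 3×(458000)²) = 3.355×10^6 N·mm.
d³ = 16×3.355×10^6/(π×41.44) = 412400 mm³.
d = 74.43 mm.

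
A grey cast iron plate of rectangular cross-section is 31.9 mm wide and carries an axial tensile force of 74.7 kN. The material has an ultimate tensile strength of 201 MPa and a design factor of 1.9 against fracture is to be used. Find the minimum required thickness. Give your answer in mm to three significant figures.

σ_allow = 201/1.9 = 105.8 MPa.
Required area A = F/σ_allow = 74700/105.8 = 706.1 mm².
t = A/w = 706.1/31.9 = 22.14 mm.

t = 22.1 mm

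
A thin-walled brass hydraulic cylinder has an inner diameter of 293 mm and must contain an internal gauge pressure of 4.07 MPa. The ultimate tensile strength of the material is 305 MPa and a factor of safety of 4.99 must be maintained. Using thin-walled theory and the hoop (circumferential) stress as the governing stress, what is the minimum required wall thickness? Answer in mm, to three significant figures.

σ_allow = 305/4.99 = 61.12 MPa.
Hoop stress σ_h = pD/(2t), so t = pD/(2σ_allow) = 4.07×293/(2×61.12) = 9.755 mm.

t = 9.76 mm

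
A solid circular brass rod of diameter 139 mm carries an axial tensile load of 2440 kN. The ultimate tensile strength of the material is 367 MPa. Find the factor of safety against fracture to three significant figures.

n = 2.28

A = πd²/4 = 15170 mm².
σ = F/A = 2440000/15170 = 160.8 MPa.
n = 367/160.8 = 2.282.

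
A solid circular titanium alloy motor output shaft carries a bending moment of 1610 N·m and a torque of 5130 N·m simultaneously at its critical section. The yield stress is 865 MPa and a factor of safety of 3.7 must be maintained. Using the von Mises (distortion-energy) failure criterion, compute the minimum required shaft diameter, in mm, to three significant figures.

σ_allow = σ_y/n = 865/3.7 = 233.8 MPa.
For a solid shaft σ_b = 32M/(πd³) and τ = 16T/(πd³), so the von Mises stress is σ' = (16/πd³)·√(4M²+3T²).
√(4M²+3T²) = √(4×(1.610×10^6)² + 3×(5.130×10^6)²) = 9.451×10^6 N·mm.
d³ = 16×9.451×10^6/(π×233.8) = 205900 mm³.
d = 59.05 mm.

d = 59.0 mm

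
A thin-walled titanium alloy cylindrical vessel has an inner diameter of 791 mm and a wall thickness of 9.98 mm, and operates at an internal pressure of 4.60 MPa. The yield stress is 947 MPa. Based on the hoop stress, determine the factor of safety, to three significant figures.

σ_h = pD/(2t) = 4.60×791/(2×9.98) = 182.3 MPa.
n = 947/182.3 = 5.195.

n = 5.19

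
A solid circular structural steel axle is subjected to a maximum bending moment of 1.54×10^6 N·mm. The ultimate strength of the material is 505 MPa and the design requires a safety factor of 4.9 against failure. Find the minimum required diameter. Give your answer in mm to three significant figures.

σ_allow = 505/4.9 = 103.1 MPa.
For a solid circular section σ = 32M/(πd³), so d³ = 32M/(π σ_allow) = 32×1540000/(π×103.1) = 152200 mm³.
d = 53.39 mm.

d = 53.4 mm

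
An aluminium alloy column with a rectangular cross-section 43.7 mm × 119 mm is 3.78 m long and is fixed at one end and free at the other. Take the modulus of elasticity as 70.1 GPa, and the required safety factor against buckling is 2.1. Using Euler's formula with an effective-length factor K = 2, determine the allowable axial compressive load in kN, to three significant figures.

Buckling occurs about the weak axis: I_min = h·b³/12 = 119×43.7³/12 = 827600 mm⁴ (b = 43.7 mm is the smaller dimension).
Effective length L_e = KL = 2×3.78 m = 7560 mm.
Euler critical load P_cr = π²EI/L_e² = π²×70100×827600/7560² = 10020 N.
P_allow = P_cr/n = 10020/2.1 = 4771 N.

P_allow = 4.77 kN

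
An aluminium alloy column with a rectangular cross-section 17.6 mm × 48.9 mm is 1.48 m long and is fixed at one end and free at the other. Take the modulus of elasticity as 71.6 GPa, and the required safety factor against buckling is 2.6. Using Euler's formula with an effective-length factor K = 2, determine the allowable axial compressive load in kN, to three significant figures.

P_allow = 0.689 kN

Buckling occurs about the weak axis: I_min = h·b³/12 = 48.9×17.6³/12 = 22220 mm⁴ (b = 17.6 mm is the smaller dimension).
Effective length L_e = KL = 2×1.48 m = 2960 mm.
Euler critical load P_cr = π²EI/L_e² = π²×71600×22220/2960² = 1792 N.
P_allow = P_cr/n = 1792/2.6 = 689.2 N.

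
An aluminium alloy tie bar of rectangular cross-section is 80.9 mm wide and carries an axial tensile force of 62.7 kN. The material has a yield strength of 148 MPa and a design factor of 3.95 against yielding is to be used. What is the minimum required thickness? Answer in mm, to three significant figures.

t = 20.7 mm

σ_allow = 148/3.95 = 37.47 MPa.
Required area A = F/σ_allow = 62700/37.47 = 1673 mm².
t = A/w = 1673/80.9 = 20.68 mm.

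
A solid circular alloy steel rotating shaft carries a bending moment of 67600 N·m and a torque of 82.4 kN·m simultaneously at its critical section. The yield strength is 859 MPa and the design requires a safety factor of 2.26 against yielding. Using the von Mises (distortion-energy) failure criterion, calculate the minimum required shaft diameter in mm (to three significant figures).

σ_allow = σ_y/n = 859/2.26 = 380.1 MPa.
For a solid shaft σ_b = 32M/(πd³) and τ = 16T/(πd³), so the von Mises stress is σ' = (16/πd³)·√(4M²+3T²).
√(4M²+3T²) = √(4×(6.760×10^7)² + 3×(8.240×10^7)²) = 1.966×10^8 N·mm.
d³ = 16×1.966×10^8/(π×380.1) = 2.634×10^6 mm³.
d = 138.1 mm.

d = 138 mm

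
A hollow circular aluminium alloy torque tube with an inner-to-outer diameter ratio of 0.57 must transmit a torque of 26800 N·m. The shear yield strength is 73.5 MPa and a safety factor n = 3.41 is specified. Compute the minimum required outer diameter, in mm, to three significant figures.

τ_allow = 73.5/3.41 = 21.55 MPa.
For a hollow shaft τ = 16T/[πd_o³(1−k⁴)] with k = 0.57, so 1−k⁴ = 0.8944.
d_o³ = 16T/[π τ_allow (1−k⁴)] = 16×2.6800×10^7/(π×21.55×0.8944) = 7.080×10^6 mm³.
d_o = 192.0 mm.

d_o = 192 mm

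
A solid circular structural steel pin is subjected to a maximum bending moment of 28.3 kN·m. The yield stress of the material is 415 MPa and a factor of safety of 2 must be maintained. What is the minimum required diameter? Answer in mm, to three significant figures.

σ_allow = 415/2 = 207.5 MPa.
For a solid circular section σ = 32M/(πd³), so d³ = 32M/(π σ_allow) = 32×2.8300×10^7/(π×207.5) = 1.389×10^6 mm³.
d = 111.6 mm.

d = 112 mm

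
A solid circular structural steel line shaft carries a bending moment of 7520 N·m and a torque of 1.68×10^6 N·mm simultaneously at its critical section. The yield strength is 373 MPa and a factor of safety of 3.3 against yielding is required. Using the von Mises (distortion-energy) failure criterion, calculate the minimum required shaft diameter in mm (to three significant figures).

σ_allow = σ_y/n = 373/3.3 = 113.0 MPa.
For a solid shaft σ_b = 32M/(πd³) and τ = 16T/(πd³), so the von Mises stress is σ' = (16/πd³)·√(4M²+3T²).
√(4M²+3T²) = √(4×(7.520×10^6)² + 3×(1.680×10^6)²) = 1.532×10^7 N·mm.
d³ = 16×1.532×10^7/(π×113.0) = 690200 mm³.
d = 88.38 mm.

d = 88.4 mm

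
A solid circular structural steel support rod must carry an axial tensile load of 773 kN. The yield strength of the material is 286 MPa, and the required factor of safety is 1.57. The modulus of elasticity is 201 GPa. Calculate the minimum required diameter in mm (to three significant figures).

Allowable stress σ_allow = 286/1.57 = 182.2 MPa.
Required area A = F/σ_allow = 773000/182.2 = 4243 mm².
A = πd²/4 → d = √(4A/π) = 73.50 mm.

d = 73.5 mm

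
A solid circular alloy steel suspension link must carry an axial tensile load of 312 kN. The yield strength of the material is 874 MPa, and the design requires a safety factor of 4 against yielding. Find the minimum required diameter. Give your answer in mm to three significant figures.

Allowable stress σ_allow = 874/4 = 218.5 MPa.
Required area A = F/σ_allow = 312000/218.5 = 1428 mm².
A = πd²/4 → d = √(4A/π) = 42.64 mm.

d = 42.6 mm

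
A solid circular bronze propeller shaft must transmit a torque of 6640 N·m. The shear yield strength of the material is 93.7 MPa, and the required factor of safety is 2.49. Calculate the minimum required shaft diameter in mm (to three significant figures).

d = 96.5 mm

Allowable shear stress τ_allow = 93.7/2.49 = 37.63 MPa.
For a solid shaft τ = 16T/(πd³), so d³ = 16T/(π τ_allow) = 16×6640000/(π×37.63) = 898700 mm³.
d = (898700)^(1/3) = 96.50 mm.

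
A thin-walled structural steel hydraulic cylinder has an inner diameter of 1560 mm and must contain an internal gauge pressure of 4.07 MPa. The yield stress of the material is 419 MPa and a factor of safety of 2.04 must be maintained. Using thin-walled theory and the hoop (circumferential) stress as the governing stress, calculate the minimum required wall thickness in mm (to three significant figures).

t = 15.5 mm

σ_allow = 419/2.04 = 205.4 MPa.
Hoop stress σ_h = pD/(2t), so t = pD/(2σ_allow) = 4.07×1560/(2×205.4) = 15.46 mm.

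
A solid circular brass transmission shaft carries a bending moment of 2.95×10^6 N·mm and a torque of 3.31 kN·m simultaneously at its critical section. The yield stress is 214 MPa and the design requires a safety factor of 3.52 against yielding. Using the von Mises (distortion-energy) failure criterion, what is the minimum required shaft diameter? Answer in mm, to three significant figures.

d = 88.3 mm

σ_allow = σ_y/n = 214/3.52 = 60.80 MPa.
For a solid shaft σ_b = 32M/(πd³) and τ = 16T/(πd³), so the von Mises stress is σ' = (16/πd³)·√(4M²+3T²).
√(4M²+3T²) = √(4×(2.950×10^6)² + 3×(3.310×10^6)²) = 8.227×10^6 N·mm.
d³ = 16×8.227×10^6/(π×60.80) = 689200 mm³.
d = 88.33 mm.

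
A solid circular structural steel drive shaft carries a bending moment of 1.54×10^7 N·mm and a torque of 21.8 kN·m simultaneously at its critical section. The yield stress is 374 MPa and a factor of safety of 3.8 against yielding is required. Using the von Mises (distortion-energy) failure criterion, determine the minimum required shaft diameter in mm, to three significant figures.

σ_allow = σ_y/n = 374/3.8 = 98.42 MPa.
For a solid shaft σ_b = 32M/(πd³) and τ = 16T/(πd³), so the von Mises stress is σ' = (16/πd³)·√(4M²+3T²).
√(4M²+3T²) = √(4×(1.540×10^7)² + 3×(2.180×10^7)²) = 4.873×10^7 N·mm.
d³ = 16×4.873×10^7/(π×98.42) = 2.521×10^6 mm³.
d = 136.1 mm.

d = 136 mm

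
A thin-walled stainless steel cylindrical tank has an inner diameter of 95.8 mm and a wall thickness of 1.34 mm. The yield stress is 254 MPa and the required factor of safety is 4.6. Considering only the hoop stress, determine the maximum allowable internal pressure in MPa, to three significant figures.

p_allow = 1.54 MPa

σ_allow = 254/4.6 = 55.22 MPa.
σ_h = pD/(2t) → p_allow = 2σ_allow t/D = 2×55.22×1.34/95.8 = 1.545 MPa.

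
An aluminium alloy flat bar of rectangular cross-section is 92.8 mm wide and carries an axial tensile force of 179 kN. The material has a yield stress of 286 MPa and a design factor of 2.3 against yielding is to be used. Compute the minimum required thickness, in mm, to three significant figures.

σ_allow = 286/2.3 = 124.3 MPa.
Required area A = F/σ_allow = 179000/124.3 = 1440 mm².
t = A/w = 1440/92.8 = 15.51 mm.

t = 15.5 mm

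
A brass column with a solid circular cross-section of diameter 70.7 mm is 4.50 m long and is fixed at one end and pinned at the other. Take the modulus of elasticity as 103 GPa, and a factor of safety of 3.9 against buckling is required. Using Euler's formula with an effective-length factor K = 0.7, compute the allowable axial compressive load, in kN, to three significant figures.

I = πd⁴/64 = π×70.7⁴/64 = 1.226×10^6 mm⁴.
Effective length L_e = KL = 0.7×4.50 m = 3150 mm.
Euler critical load P_cr = π²EI/L_e² = π²×103000×1.226×10^6/3150² = 125700 N.
P_allow = P_cr/n = 125700/3.9 = 32220 N.

P_allow = 32.2 kN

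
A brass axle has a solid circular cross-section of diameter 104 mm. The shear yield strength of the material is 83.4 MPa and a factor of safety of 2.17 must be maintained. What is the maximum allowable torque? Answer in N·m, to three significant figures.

T_allow = 8490 N·m

τ_allow = 83.4/2.17 = 38.43 MPa.
For a solid shaft T_allow = τ_allow·πd³/16; πd³/16 = π×104³/16 = 220900 mm³.
T_allow = 38.43×220900 = 8.489×10^6 N·mm = 8489 N·m.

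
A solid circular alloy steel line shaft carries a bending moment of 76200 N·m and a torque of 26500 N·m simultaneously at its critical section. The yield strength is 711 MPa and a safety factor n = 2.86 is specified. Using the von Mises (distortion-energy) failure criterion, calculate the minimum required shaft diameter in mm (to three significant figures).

σ_allow = σ_y/n = 711/2.86 = 248.6 MPa.
For a solid shaft σ_b = 32M/(πd³) and τ = 16T/(πd³), so the von Mises stress is σ' = (16/πd³)·√(4M²+3T²).
√(4M²+3T²) = √(4×(7.620×10^7)² + 3×(2.650×10^7)²) = 1.592×10^8 N·mm.
d³ = 16×1.592×10^8/(π×248.6) = 3.261×10^6 mm³.
d = 148.3 mm.

d = 148 mm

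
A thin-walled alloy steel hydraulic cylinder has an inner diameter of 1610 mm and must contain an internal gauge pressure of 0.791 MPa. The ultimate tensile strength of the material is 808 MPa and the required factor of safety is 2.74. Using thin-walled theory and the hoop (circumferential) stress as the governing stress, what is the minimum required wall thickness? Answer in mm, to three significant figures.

σ_allow = 808/2.74 = 294.9 MPa.
Hoop stress σ_h = pD/(2t), so t = pD/(2σ_allow) = 0.791×1610/(2×294.9) = 2.159 mm.

t = 2.16 mm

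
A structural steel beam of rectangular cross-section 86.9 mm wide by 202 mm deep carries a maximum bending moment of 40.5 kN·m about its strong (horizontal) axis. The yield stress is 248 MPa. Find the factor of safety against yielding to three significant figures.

Section modulus S = bh²/6 = 86.9×202²/6 = 591000 mm³.
σ = M/S = 4.0500×10^7/591000 = 68.53 MPa.
n = 248/68.53 = 3.619.

n = 3.62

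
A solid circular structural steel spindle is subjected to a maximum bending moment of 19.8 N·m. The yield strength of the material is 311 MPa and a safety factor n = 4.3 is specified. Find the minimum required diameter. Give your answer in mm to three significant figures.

σ_allow = 311/4.3 = 72.33 MPa.
For a solid circular section σ = 32M/(πd³), so d³ = 32M/(π σ_allow) = 32×19800/(π×72.33) = 2789 mm³.
d = 14.08 mm.

d = 14.1 mm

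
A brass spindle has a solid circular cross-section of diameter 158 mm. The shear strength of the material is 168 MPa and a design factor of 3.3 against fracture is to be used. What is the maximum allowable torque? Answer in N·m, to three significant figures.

τ_allow = 168/3.3 = 50.91 MPa.
For a solid shaft T_allow = τ_allow·πd³/16; πd³/16 = π×158³/16 = 774500 mm³.
T_allow = 50.91×774500 = 3.943×10^7 N·mm = 39430 N·m.

T_allow = 39400 N·m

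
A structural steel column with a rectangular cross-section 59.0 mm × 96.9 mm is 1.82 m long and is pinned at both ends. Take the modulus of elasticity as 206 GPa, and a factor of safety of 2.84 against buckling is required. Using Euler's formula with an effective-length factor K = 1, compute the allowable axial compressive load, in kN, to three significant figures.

P_allow = 358 kN

Buckling occurs about the weak axis: I_min = h·b³/12 = 96.9×59.0³/12 = 1.658×10^6 mm⁴ (b = 59.0 mm is the smaller dimension).
Effective length L_e = KL = 1×1.82 m = 1820 mm.
Euler critical load P_cr = π²EI/L_e² = π²×206000×1.658×10^6/1820² = 1.018×10^6 N.
P_allow = P_cr/n = 1.018×10^6/2.84 = 358400 N.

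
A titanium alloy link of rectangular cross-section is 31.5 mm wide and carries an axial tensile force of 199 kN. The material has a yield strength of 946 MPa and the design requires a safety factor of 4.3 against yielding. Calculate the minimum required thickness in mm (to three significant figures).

t = 28.7 mm

σ_allow = 946/4.3 = 220.0 MPa.
Required area A = F/σ_allow = 199000/220.0 = 904.5 mm².
t = A/w = 904.5/31.5 = 28.72 mm.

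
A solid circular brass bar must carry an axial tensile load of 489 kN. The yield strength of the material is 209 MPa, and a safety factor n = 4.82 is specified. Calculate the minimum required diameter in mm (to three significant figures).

Allowable stress σ_allow = 209/4.82 = 43.36 MPa.
Required area A = F/σ_allow = 489000/43.36 = 11280 mm².
A = πd²/4 → d = √(4A/π) = 119.8 mm.

d = 120 mm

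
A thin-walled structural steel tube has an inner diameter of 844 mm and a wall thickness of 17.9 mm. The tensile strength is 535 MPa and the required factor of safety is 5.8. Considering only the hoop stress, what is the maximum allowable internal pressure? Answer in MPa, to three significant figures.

p_allow = 3.91 MPa

σ_allow = 535/5.8 = 92.24 MPa.
σ_h = pD/(2t) → p_allow = 2σ_allow t/D = 2×92.24×17.9/844 = 3.913 MPa.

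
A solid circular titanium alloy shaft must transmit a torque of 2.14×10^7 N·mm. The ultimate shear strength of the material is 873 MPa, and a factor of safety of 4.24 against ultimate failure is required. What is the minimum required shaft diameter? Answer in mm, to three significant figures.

d = 80.9 mm

Allowable shear stress τ_allow = 873/4.24 = 205.9 MPa.
For a solid shaft τ = 16T/(πd³), so d³ = 16T/(π τ_allow) = 16×2.1400×10^7/(π×205.9) = 529300 mm³.
d = (529300)^(1/3) = 80.89 mm.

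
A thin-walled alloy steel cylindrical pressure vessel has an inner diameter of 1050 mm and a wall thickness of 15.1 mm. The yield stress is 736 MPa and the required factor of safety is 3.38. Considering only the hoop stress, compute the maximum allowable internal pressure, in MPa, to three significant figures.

p_allow = 6.26 MPa

σ_allow = 736/3.38 = 217.8 MPa.
σ_h = pD/(2t) → p_allow = 2σ_allow t/D = 2×217.8×15.1/1050 = 6.263 MPa.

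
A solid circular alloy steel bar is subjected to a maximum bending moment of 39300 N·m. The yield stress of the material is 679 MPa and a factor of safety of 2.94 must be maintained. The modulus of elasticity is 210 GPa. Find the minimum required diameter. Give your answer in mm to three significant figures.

d = 120 mm

σ_allow = 679/2.94 = 231.0 MPa.
For a solid circular section σ = 32M/(πd³), so d³ = 32M/(π σ_allow) = 32×3.9300×10^7/(π×231.0) = 1.733×10^6 mm³.
d = 120.1 mm.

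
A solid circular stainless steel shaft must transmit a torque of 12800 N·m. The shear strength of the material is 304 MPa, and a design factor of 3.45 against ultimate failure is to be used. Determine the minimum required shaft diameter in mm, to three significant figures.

Allowable shear stress τ_allow = 304/3.45 = 88.12 MPa.
For a solid shaft τ = 16T/(πd³), so d³ = 16T/(π τ_allow) = 16×1.2800×10^7/(π×88.12) = 739800 mm³.
d = (739800)^(1/3) = 90.44 mm.

d = 90.4 mm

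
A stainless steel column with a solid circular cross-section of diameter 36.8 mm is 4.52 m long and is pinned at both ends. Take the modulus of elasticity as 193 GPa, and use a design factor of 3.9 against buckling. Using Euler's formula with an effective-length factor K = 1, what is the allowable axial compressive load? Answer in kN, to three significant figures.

P_allow = 2.15 kN

I = πd⁴/64 = π×36.8⁴/64 = 90020 mm⁴.
Effective length L_e = KL = 1×4.52 m = 4520 mm.
Euler critical load P_cr = π²EI/L_e² = π²×193000×90020/4520² = 8393 N.
P_allow = P_cr/n = 8393/3.9 = 2152 N.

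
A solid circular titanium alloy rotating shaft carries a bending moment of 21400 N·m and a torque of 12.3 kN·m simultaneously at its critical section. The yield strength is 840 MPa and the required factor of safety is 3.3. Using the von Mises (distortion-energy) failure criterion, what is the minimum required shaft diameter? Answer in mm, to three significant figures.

σ_allow = σ_y/n = 840/3.3 = 254.5 MPa.
For a solid shaft σ_b = 32M/(πd³) and τ = 16T/(πd³), so the von Mises stress is σ' = (16/πd³)·√(4M²+3T²).
√(4M²+3T²) = √(4×(2.140×10^7)² + 3×(1.230×10^7)²) = 4.781×10^7 N·mm.
d³ = 16×4.781×10^7/(π×254.5) = 956600 mm³.
d = 98.53 mm.

d = 98.5 mm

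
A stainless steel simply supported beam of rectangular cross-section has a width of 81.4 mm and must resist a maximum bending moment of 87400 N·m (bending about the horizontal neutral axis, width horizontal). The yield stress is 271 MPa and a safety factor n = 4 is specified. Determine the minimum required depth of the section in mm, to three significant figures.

σ_allow = 271/4 = 67.75 MPa.
For a rectangular section σ = 6M/(bh²), so h² = 6M/(b σ_allow) = 6×8.7400×10^7/(81.4×67.75) = 95090 mm².
h = 308.4 mm.

h = 308 mm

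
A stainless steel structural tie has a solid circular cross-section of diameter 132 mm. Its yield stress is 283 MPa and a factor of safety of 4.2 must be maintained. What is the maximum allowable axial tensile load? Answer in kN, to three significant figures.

F_allow = 922 kN

σ_allow = 283/4.2 = 67.38 MPa.
A = πd²/4 = π×132²/4 = 13680 mm².
F_allow = σ_allow × A = 67.38×13680 = 922100 N.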